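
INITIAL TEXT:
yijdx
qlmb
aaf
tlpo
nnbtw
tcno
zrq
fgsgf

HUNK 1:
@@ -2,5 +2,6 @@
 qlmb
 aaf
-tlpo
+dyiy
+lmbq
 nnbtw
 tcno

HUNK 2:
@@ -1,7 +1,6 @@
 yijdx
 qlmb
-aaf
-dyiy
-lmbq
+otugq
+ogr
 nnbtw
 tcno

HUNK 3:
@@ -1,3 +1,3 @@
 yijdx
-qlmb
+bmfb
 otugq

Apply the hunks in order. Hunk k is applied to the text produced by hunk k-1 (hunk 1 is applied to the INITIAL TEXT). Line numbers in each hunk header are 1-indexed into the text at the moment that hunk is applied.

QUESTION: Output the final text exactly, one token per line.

Hunk 1: at line 2 remove [tlpo] add [dyiy,lmbq] -> 9 lines: yijdx qlmb aaf dyiy lmbq nnbtw tcno zrq fgsgf
Hunk 2: at line 1 remove [aaf,dyiy,lmbq] add [otugq,ogr] -> 8 lines: yijdx qlmb otugq ogr nnbtw tcno zrq fgsgf
Hunk 3: at line 1 remove [qlmb] add [bmfb] -> 8 lines: yijdx bmfb otugq ogr nnbtw tcno zrq fgsgf

Answer: yijdx
bmfb
otugq
ogr
nnbtw
tcno
zrq
fgsgf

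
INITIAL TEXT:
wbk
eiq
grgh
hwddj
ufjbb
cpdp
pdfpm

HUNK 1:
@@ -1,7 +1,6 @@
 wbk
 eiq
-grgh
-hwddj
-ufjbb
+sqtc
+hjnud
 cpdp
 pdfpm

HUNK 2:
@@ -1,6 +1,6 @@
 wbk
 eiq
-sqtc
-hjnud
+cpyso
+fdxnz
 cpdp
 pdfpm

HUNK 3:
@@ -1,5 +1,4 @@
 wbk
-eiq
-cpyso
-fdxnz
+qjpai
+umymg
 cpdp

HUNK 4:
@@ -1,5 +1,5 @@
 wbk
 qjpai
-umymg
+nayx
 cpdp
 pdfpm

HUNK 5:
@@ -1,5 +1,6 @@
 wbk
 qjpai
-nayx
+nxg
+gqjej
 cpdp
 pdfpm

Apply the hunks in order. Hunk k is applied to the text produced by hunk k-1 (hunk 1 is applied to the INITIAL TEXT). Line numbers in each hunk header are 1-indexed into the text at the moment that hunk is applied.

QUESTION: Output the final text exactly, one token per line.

Answer: wbk
qjpai
nxg
gqjej
cpdp
pdfpm

Derivation:
Hunk 1: at line 1 remove [grgh,hwddj,ufjbb] add [sqtc,hjnud] -> 6 lines: wbk eiq sqtc hjnud cpdp pdfpm
Hunk 2: at line 1 remove [sqtc,hjnud] add [cpyso,fdxnz] -> 6 lines: wbk eiq cpyso fdxnz cpdp pdfpm
Hunk 3: at line 1 remove [eiq,cpyso,fdxnz] add [qjpai,umymg] -> 5 lines: wbk qjpai umymg cpdp pdfpm
Hunk 4: at line 1 remove [umymg] add [nayx] -> 5 lines: wbk qjpai nayx cpdp pdfpm
Hunk 5: at line 1 remove [nayx] add [nxg,gqjej] -> 6 lines: wbk qjpai nxg gqjej cpdp pdfpm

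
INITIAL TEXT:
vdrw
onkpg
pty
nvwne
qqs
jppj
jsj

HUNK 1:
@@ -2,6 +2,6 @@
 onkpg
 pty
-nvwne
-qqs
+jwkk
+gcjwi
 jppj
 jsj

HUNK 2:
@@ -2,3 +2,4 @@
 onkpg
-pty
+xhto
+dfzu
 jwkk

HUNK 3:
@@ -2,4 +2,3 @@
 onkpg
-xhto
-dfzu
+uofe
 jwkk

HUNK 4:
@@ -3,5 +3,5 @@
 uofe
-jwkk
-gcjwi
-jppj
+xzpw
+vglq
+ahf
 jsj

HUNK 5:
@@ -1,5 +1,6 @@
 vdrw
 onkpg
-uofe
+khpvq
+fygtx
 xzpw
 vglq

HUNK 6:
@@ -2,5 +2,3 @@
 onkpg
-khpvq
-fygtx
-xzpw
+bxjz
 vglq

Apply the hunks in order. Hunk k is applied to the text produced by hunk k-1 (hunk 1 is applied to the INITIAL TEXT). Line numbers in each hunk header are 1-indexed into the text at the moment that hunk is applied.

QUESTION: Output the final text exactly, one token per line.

Hunk 1: at line 2 remove [nvwne,qqs] add [jwkk,gcjwi] -> 7 lines: vdrw onkpg pty jwkk gcjwi jppj jsj
Hunk 2: at line 2 remove [pty] add [xhto,dfzu] -> 8 lines: vdrw onkpg xhto dfzu jwkk gcjwi jppj jsj
Hunk 3: at line 2 remove [xhto,dfzu] add [uofe] -> 7 lines: vdrw onkpg uofe jwkk gcjwi jppj jsj
Hunk 4: at line 3 remove [jwkk,gcjwi,jppj] add [xzpw,vglq,ahf] -> 7 lines: vdrw onkpg uofe xzpw vglq ahf jsj
Hunk 5: at line 1 remove [uofe] add [khpvq,fygtx] -> 8 lines: vdrw onkpg khpvq fygtx xzpw vglq ahf jsj
Hunk 6: at line 2 remove [khpvq,fygtx,xzpw] add [bxjz] -> 6 lines: vdrw onkpg bxjz vglq ahf jsj

Answer: vdrw
onkpg
bxjz
vglq
ahf
jsj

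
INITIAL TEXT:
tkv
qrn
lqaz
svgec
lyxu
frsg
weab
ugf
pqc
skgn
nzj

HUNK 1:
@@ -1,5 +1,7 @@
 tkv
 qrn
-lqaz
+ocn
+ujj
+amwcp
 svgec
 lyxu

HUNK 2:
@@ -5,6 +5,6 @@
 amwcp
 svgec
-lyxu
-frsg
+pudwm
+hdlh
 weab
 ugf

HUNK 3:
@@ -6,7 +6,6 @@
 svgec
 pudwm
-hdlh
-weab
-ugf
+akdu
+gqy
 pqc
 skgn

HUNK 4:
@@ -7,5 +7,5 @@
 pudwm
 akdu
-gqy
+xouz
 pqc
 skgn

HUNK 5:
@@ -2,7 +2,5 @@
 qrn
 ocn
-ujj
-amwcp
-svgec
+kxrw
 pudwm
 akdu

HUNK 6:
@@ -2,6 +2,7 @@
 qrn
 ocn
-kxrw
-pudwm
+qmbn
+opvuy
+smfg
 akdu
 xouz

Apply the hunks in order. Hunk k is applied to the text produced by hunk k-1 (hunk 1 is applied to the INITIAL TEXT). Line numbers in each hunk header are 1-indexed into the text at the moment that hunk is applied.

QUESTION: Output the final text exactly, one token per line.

Hunk 1: at line 1 remove [lqaz] add [ocn,ujj,amwcp] -> 13 lines: tkv qrn ocn ujj amwcp svgec lyxu frsg weab ugf pqc skgn nzj
Hunk 2: at line 5 remove [lyxu,frsg] add [pudwm,hdlh] -> 13 lines: tkv qrn ocn ujj amwcp svgec pudwm hdlh weab ugf pqc skgn nzj
Hunk 3: at line 6 remove [hdlh,weab,ugf] add [akdu,gqy] -> 12 lines: tkv qrn ocn ujj amwcp svgec pudwm akdu gqy pqc skgn nzj
Hunk 4: at line 7 remove [gqy] add [xouz] -> 12 lines: tkv qrn ocn ujj amwcp svgec pudwm akdu xouz pqc skgn nzj
Hunk 5: at line 2 remove [ujj,amwcp,svgec] add [kxrw] -> 10 lines: tkv qrn ocn kxrw pudwm akdu xouz pqc skgn nzj
Hunk 6: at line 2 remove [kxrw,pudwm] add [qmbn,opvuy,smfg] -> 11 lines: tkv qrn ocn qmbn opvuy smfg akdu xouz pqc skgn nzj

Answer: tkv
qrn
ocn
qmbn
opvuy
smfg
akdu
xouz
pqc
skgn
nzj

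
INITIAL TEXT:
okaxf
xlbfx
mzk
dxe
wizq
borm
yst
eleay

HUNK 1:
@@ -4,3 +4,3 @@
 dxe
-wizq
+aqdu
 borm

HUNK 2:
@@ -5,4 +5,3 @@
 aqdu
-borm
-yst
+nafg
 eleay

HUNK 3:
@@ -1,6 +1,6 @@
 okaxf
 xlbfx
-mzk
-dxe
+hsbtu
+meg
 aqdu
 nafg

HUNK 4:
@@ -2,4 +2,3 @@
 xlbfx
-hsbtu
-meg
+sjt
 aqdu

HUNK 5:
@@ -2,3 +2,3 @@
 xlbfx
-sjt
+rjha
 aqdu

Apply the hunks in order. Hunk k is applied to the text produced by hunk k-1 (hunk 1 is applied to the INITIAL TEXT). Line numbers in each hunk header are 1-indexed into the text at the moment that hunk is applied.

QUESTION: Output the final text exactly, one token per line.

Answer: okaxf
xlbfx
rjha
aqdu
nafg
eleay

Derivation:
Hunk 1: at line 4 remove [wizq] add [aqdu] -> 8 lines: okaxf xlbfx mzk dxe aqdu borm yst eleay
Hunk 2: at line 5 remove [borm,yst] add [nafg] -> 7 lines: okaxf xlbfx mzk dxe aqdu nafg eleay
Hunk 3: at line 1 remove [mzk,dxe] add [hsbtu,meg] -> 7 lines: okaxf xlbfx hsbtu meg aqdu nafg eleay
Hunk 4: at line 2 remove [hsbtu,meg] add [sjt] -> 6 lines: okaxf xlbfx sjt aqdu nafg eleay
Hunk 5: at line 2 remove [sjt] add [rjha] -> 6 lines: okaxf xlbfx rjha aqdu nafg eleay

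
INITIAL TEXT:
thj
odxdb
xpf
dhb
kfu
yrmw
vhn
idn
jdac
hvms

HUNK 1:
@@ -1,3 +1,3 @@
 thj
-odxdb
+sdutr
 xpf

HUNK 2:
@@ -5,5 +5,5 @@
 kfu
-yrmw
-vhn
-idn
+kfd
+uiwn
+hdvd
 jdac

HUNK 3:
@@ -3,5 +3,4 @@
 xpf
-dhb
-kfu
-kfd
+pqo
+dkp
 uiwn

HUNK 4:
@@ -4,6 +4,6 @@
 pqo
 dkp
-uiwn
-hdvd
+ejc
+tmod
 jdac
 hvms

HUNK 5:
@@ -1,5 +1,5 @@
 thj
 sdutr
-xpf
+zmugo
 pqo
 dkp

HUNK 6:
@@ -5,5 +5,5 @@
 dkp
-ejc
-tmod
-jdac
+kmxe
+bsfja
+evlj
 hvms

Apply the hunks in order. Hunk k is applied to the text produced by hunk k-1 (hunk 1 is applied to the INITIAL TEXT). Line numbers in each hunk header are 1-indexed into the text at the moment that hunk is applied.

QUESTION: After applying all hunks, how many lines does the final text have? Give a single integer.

Hunk 1: at line 1 remove [odxdb] add [sdutr] -> 10 lines: thj sdutr xpf dhb kfu yrmw vhn idn jdac hvms
Hunk 2: at line 5 remove [yrmw,vhn,idn] add [kfd,uiwn,hdvd] -> 10 lines: thj sdutr xpf dhb kfu kfd uiwn hdvd jdac hvms
Hunk 3: at line 3 remove [dhb,kfu,kfd] add [pqo,dkp] -> 9 lines: thj sdutr xpf pqo dkp uiwn hdvd jdac hvms
Hunk 4: at line 4 remove [uiwn,hdvd] add [ejc,tmod] -> 9 lines: thj sdutr xpf pqo dkp ejc tmod jdac hvms
Hunk 5: at line 1 remove [xpf] add [zmugo] -> 9 lines: thj sdutr zmugo pqo dkp ejc tmod jdac hvms
Hunk 6: at line 5 remove [ejc,tmod,jdac] add [kmxe,bsfja,evlj] -> 9 lines: thj sdutr zmugo pqo dkp kmxe bsfja evlj hvms
Final line count: 9

Answer: 9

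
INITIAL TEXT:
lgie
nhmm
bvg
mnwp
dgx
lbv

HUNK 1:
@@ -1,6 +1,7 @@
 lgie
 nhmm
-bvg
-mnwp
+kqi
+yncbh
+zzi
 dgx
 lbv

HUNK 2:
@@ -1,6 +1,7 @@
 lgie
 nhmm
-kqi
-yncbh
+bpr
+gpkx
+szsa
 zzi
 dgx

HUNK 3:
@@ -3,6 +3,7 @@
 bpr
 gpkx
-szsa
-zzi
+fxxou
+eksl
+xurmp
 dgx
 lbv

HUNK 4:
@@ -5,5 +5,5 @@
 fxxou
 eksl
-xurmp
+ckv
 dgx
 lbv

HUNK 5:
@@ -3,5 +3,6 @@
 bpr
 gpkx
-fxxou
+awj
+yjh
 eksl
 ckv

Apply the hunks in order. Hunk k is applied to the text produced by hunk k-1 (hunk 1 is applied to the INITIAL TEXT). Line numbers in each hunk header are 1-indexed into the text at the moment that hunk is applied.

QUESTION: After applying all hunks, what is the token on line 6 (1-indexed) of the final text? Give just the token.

Answer: yjh

Derivation:
Hunk 1: at line 1 remove [bvg,mnwp] add [kqi,yncbh,zzi] -> 7 lines: lgie nhmm kqi yncbh zzi dgx lbv
Hunk 2: at line 1 remove [kqi,yncbh] add [bpr,gpkx,szsa] -> 8 lines: lgie nhmm bpr gpkx szsa zzi dgx lbv
Hunk 3: at line 3 remove [szsa,zzi] add [fxxou,eksl,xurmp] -> 9 lines: lgie nhmm bpr gpkx fxxou eksl xurmp dgx lbv
Hunk 4: at line 5 remove [xurmp] add [ckv] -> 9 lines: lgie nhmm bpr gpkx fxxou eksl ckv dgx lbv
Hunk 5: at line 3 remove [fxxou] add [awj,yjh] -> 10 lines: lgie nhmm bpr gpkx awj yjh eksl ckv dgx lbv
Final line 6: yjh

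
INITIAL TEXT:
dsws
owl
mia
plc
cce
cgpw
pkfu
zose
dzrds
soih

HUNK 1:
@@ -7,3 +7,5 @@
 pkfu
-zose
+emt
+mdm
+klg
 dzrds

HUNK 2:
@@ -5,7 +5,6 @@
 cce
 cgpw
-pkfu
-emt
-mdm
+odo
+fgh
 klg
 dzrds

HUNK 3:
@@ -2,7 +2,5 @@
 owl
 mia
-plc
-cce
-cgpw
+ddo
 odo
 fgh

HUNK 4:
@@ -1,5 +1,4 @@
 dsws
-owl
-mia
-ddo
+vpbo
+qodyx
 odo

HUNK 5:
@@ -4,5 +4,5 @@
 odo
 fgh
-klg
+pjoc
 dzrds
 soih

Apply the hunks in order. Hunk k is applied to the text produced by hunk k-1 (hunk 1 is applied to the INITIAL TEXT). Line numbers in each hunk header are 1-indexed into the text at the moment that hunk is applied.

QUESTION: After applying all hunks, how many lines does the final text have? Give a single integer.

Answer: 8

Derivation:
Hunk 1: at line 7 remove [zose] add [emt,mdm,klg] -> 12 lines: dsws owl mia plc cce cgpw pkfu emt mdm klg dzrds soih
Hunk 2: at line 5 remove [pkfu,emt,mdm] add [odo,fgh] -> 11 lines: dsws owl mia plc cce cgpw odo fgh klg dzrds soih
Hunk 3: at line 2 remove [plc,cce,cgpw] add [ddo] -> 9 lines: dsws owl mia ddo odo fgh klg dzrds soih
Hunk 4: at line 1 remove [owl,mia,ddo] add [vpbo,qodyx] -> 8 lines: dsws vpbo qodyx odo fgh klg dzrds soih
Hunk 5: at line 4 remove [klg] add [pjoc] -> 8 lines: dsws vpbo qodyx odo fgh pjoc dzrds soih
Final line count: 8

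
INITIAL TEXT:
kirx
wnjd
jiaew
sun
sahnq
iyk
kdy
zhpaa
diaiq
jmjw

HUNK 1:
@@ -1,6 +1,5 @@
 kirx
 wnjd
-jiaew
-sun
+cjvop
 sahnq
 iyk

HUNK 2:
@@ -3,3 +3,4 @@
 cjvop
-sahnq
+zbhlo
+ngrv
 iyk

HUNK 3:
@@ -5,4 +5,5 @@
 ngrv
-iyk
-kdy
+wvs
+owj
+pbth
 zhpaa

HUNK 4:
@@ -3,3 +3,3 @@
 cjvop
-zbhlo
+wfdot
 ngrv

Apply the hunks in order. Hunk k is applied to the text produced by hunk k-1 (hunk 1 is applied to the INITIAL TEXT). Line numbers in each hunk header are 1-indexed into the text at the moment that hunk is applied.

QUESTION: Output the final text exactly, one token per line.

Answer: kirx
wnjd
cjvop
wfdot
ngrv
wvs
owj
pbth
zhpaa
diaiq
jmjw

Derivation:
Hunk 1: at line 1 remove [jiaew,sun] add [cjvop] -> 9 lines: kirx wnjd cjvop sahnq iyk kdy zhpaa diaiq jmjw
Hunk 2: at line 3 remove [sahnq] add [zbhlo,ngrv] -> 10 lines: kirx wnjd cjvop zbhlo ngrv iyk kdy zhpaa diaiq jmjw
Hunk 3: at line 5 remove [iyk,kdy] add [wvs,owj,pbth] -> 11 lines: kirx wnjd cjvop zbhlo ngrv wvs owj pbth zhpaa diaiq jmjw
Hunk 4: at line 3 remove [zbhlo] add [wfdot] -> 11 lines: kirx wnjd cjvop wfdot ngrv wvs owj pbth zhpaa diaiq jmjw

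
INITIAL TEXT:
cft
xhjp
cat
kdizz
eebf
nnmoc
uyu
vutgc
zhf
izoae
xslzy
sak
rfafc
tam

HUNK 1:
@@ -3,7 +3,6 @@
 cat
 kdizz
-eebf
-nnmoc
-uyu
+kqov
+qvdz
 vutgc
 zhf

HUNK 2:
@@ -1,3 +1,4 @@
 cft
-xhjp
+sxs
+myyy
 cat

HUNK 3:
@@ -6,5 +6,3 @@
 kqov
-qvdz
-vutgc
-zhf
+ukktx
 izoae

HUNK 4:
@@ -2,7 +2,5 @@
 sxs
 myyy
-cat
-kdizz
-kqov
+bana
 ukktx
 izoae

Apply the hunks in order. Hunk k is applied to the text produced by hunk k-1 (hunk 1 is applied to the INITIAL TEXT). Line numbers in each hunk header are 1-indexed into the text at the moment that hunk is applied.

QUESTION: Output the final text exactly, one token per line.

Hunk 1: at line 3 remove [eebf,nnmoc,uyu] add [kqov,qvdz] -> 13 lines: cft xhjp cat kdizz kqov qvdz vutgc zhf izoae xslzy sak rfafc tam
Hunk 2: at line 1 remove [xhjp] add [sxs,myyy] -> 14 lines: cft sxs myyy cat kdizz kqov qvdz vutgc zhf izoae xslzy sak rfafc tam
Hunk 3: at line 6 remove [qvdz,vutgc,zhf] add [ukktx] -> 12 lines: cft sxs myyy cat kdizz kqov ukktx izoae xslzy sak rfafc tam
Hunk 4: at line 2 remove [cat,kdizz,kqov] add [bana] -> 10 lines: cft sxs myyy bana ukktx izoae xslzy sak rfafc tam

Answer: cft
sxs
myyy
bana
ukktx
izoae
xslzy
sak
rfafc
tam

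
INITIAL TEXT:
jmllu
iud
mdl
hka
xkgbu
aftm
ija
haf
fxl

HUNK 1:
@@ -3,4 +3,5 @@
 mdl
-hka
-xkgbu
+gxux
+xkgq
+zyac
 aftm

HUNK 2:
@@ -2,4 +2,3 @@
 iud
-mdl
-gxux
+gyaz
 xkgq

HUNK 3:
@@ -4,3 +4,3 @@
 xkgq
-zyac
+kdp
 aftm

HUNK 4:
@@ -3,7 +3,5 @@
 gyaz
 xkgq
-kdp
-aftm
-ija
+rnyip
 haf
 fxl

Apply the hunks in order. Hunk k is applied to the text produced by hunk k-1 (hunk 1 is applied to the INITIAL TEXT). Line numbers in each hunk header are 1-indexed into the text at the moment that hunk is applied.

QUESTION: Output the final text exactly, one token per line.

Answer: jmllu
iud
gyaz
xkgq
rnyip
haf
fxl

Derivation:
Hunk 1: at line 3 remove [hka,xkgbu] add [gxux,xkgq,zyac] -> 10 lines: jmllu iud mdl gxux xkgq zyac aftm ija haf fxl
Hunk 2: at line 2 remove [mdl,gxux] add [gyaz] -> 9 lines: jmllu iud gyaz xkgq zyac aftm ija haf fxl
Hunk 3: at line 4 remove [zyac] add [kdp] -> 9 lines: jmllu iud gyaz xkgq kdp aftm ija haf fxl
Hunk 4: at line 3 remove [kdp,aftm,ija] add [rnyip] -> 7 lines: jmllu iud gyaz xkgq rnyip haf fxl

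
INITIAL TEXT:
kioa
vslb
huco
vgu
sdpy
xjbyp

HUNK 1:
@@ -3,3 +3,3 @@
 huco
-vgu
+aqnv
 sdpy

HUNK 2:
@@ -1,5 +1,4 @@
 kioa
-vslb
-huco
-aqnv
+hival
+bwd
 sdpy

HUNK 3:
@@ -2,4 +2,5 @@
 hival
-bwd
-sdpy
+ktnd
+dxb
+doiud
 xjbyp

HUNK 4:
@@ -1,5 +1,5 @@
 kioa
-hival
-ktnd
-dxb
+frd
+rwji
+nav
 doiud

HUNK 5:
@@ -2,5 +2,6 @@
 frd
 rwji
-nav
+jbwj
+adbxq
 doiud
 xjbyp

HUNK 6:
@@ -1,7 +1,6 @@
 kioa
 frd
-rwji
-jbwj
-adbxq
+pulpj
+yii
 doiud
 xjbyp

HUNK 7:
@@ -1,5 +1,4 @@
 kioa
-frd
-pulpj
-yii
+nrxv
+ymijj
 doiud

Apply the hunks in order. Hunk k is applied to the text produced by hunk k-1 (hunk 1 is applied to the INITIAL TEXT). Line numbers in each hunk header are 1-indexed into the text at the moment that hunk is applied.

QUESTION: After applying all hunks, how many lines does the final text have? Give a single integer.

Hunk 1: at line 3 remove [vgu] add [aqnv] -> 6 lines: kioa vslb huco aqnv sdpy xjbyp
Hunk 2: at line 1 remove [vslb,huco,aqnv] add [hival,bwd] -> 5 lines: kioa hival bwd sdpy xjbyp
Hunk 3: at line 2 remove [bwd,sdpy] add [ktnd,dxb,doiud] -> 6 lines: kioa hival ktnd dxb doiud xjbyp
Hunk 4: at line 1 remove [hival,ktnd,dxb] add [frd,rwji,nav] -> 6 lines: kioa frd rwji nav doiud xjbyp
Hunk 5: at line 2 remove [nav] add [jbwj,adbxq] -> 7 lines: kioa frd rwji jbwj adbxq doiud xjbyp
Hunk 6: at line 1 remove [rwji,jbwj,adbxq] add [pulpj,yii] -> 6 lines: kioa frd pulpj yii doiud xjbyp
Hunk 7: at line 1 remove [frd,pulpj,yii] add [nrxv,ymijj] -> 5 lines: kioa nrxv ymijj doiud xjbyp
Final line count: 5

Answer: 5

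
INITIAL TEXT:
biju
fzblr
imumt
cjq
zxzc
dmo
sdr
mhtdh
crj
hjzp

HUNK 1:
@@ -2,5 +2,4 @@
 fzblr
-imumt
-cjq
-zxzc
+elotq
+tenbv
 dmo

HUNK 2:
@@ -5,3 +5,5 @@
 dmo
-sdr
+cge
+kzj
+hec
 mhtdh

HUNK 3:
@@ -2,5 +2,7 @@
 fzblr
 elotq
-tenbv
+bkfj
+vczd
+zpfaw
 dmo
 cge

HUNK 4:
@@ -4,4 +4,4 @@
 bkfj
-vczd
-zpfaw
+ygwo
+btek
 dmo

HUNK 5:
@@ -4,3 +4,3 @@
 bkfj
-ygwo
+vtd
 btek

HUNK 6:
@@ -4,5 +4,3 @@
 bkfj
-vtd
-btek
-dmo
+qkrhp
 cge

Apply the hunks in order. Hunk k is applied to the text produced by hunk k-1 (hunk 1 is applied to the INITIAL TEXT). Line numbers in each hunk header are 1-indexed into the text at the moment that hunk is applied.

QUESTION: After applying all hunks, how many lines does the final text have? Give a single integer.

Hunk 1: at line 2 remove [imumt,cjq,zxzc] add [elotq,tenbv] -> 9 lines: biju fzblr elotq tenbv dmo sdr mhtdh crj hjzp
Hunk 2: at line 5 remove [sdr] add [cge,kzj,hec] -> 11 lines: biju fzblr elotq tenbv dmo cge kzj hec mhtdh crj hjzp
Hunk 3: at line 2 remove [tenbv] add [bkfj,vczd,zpfaw] -> 13 lines: biju fzblr elotq bkfj vczd zpfaw dmo cge kzj hec mhtdh crj hjzp
Hunk 4: at line 4 remove [vczd,zpfaw] add [ygwo,btek] -> 13 lines: biju fzblr elotq bkfj ygwo btek dmo cge kzj hec mhtdh crj hjzp
Hunk 5: at line 4 remove [ygwo] add [vtd] -> 13 lines: biju fzblr elotq bkfj vtd btek dmo cge kzj hec mhtdh crj hjzp
Hunk 6: at line 4 remove [vtd,btek,dmo] add [qkrhp] -> 11 lines: biju fzblr elotq bkfj qkrhp cge kzj hec mhtdh crj hjzp
Final line count: 11

Answer: 11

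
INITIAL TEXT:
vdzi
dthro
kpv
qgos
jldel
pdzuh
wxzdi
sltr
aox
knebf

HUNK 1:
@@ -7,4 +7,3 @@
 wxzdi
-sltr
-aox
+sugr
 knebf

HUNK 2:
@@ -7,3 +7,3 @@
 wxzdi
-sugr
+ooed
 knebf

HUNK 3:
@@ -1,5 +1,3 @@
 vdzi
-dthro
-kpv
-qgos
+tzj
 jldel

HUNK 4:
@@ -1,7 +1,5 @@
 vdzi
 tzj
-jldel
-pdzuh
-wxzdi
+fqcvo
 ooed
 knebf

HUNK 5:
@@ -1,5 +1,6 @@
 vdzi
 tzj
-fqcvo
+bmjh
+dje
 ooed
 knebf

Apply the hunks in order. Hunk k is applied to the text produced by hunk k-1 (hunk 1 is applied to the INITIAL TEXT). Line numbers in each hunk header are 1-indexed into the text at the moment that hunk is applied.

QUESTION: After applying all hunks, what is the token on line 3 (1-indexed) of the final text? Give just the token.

Answer: bmjh

Derivation:
Hunk 1: at line 7 remove [sltr,aox] add [sugr] -> 9 lines: vdzi dthro kpv qgos jldel pdzuh wxzdi sugr knebf
Hunk 2: at line 7 remove [sugr] add [ooed] -> 9 lines: vdzi dthro kpv qgos jldel pdzuh wxzdi ooed knebf
Hunk 3: at line 1 remove [dthro,kpv,qgos] add [tzj] -> 7 lines: vdzi tzj jldel pdzuh wxzdi ooed knebf
Hunk 4: at line 1 remove [jldel,pdzuh,wxzdi] add [fqcvo] -> 5 lines: vdzi tzj fqcvo ooed knebf
Hunk 5: at line 1 remove [fqcvo] add [bmjh,dje] -> 6 lines: vdzi tzj bmjh dje ooed knebf
Final line 3: bmjh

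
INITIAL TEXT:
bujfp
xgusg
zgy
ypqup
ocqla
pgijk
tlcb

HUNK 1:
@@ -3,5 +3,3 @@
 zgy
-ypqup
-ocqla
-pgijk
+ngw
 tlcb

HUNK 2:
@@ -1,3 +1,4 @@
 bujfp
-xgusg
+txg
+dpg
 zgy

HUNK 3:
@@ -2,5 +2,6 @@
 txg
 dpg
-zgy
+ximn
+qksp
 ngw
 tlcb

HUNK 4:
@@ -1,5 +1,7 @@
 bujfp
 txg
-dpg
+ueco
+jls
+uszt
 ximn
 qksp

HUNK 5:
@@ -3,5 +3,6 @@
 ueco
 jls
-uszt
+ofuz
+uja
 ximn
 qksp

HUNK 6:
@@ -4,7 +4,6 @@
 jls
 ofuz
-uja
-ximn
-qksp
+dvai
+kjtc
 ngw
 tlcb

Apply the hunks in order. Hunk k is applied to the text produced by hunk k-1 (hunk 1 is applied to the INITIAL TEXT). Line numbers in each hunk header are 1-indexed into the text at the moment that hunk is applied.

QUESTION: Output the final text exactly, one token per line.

Hunk 1: at line 3 remove [ypqup,ocqla,pgijk] add [ngw] -> 5 lines: bujfp xgusg zgy ngw tlcb
Hunk 2: at line 1 remove [xgusg] add [txg,dpg] -> 6 lines: bujfp txg dpg zgy ngw tlcb
Hunk 3: at line 2 remove [zgy] add [ximn,qksp] -> 7 lines: bujfp txg dpg ximn qksp ngw tlcb
Hunk 4: at line 1 remove [dpg] add [ueco,jls,uszt] -> 9 lines: bujfp txg ueco jls uszt ximn qksp ngw tlcb
Hunk 5: at line 3 remove [uszt] add [ofuz,uja] -> 10 lines: bujfp txg ueco jls ofuz uja ximn qksp ngw tlcb
Hunk 6: at line 4 remove [uja,ximn,qksp] add [dvai,kjtc] -> 9 lines: bujfp txg ueco jls ofuz dvai kjtc ngw tlcb

Answer: bujfp
txg
ueco
jls
ofuz
dvai
kjtc
ngw
tlcb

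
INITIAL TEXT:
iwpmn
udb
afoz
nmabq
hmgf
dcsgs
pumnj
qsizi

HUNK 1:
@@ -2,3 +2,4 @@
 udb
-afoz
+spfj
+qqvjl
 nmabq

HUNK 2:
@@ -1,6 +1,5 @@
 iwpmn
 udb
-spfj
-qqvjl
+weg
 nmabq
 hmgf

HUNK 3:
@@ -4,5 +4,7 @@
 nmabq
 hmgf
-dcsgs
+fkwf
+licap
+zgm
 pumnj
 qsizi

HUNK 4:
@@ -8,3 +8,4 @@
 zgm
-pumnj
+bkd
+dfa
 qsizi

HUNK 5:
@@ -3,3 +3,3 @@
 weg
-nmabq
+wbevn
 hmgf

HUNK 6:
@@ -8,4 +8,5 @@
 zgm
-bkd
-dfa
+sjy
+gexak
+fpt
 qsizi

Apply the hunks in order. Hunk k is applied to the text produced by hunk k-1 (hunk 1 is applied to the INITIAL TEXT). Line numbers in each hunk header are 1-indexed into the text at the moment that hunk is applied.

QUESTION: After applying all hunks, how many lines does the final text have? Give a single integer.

Answer: 12

Derivation:
Hunk 1: at line 2 remove [afoz] add [spfj,qqvjl] -> 9 lines: iwpmn udb spfj qqvjl nmabq hmgf dcsgs pumnj qsizi
Hunk 2: at line 1 remove [spfj,qqvjl] add [weg] -> 8 lines: iwpmn udb weg nmabq hmgf dcsgs pumnj qsizi
Hunk 3: at line 4 remove [dcsgs] add [fkwf,licap,zgm] -> 10 lines: iwpmn udb weg nmabq hmgf fkwf licap zgm pumnj qsizi
Hunk 4: at line 8 remove [pumnj] add [bkd,dfa] -> 11 lines: iwpmn udb weg nmabq hmgf fkwf licap zgm bkd dfa qsizi
Hunk 5: at line 3 remove [nmabq] add [wbevn] -> 11 lines: iwpmn udb weg wbevn hmgf fkwf licap zgm bkd dfa qsizi
Hunk 6: at line 8 remove [bkd,dfa] add [sjy,gexak,fpt] -> 12 lines: iwpmn udb weg wbevn hmgf fkwf licap zgm sjy gexak fpt qsizi
Final line count: 12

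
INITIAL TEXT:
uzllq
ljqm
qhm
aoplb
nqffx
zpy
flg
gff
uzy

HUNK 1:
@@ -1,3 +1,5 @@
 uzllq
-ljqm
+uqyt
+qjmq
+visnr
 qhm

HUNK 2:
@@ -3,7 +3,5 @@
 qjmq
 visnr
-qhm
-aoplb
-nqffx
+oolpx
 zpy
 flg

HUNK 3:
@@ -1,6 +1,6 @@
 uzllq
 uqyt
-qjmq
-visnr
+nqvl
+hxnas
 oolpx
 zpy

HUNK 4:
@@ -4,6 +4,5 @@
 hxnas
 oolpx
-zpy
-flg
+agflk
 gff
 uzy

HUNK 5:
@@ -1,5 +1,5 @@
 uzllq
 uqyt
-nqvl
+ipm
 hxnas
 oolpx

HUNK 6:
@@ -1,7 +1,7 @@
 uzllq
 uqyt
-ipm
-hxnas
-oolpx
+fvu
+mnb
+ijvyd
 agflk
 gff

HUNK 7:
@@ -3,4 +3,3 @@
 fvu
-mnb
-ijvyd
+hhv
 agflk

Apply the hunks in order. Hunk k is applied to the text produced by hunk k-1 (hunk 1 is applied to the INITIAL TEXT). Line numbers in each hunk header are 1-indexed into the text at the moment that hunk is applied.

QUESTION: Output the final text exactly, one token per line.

Hunk 1: at line 1 remove [ljqm] add [uqyt,qjmq,visnr] -> 11 lines: uzllq uqyt qjmq visnr qhm aoplb nqffx zpy flg gff uzy
Hunk 2: at line 3 remove [qhm,aoplb,nqffx] add [oolpx] -> 9 lines: uzllq uqyt qjmq visnr oolpx zpy flg gff uzy
Hunk 3: at line 1 remove [qjmq,visnr] add [nqvl,hxnas] -> 9 lines: uzllq uqyt nqvl hxnas oolpx zpy flg gff uzy
Hunk 4: at line 4 remove [zpy,flg] add [agflk] -> 8 lines: uzllq uqyt nqvl hxnas oolpx agflk gff uzy
Hunk 5: at line 1 remove [nqvl] add [ipm] -> 8 lines: uzllq uqyt ipm hxnas oolpx agflk gff uzy
Hunk 6: at line 1 remove [ipm,hxnas,oolpx] add [fvu,mnb,ijvyd] -> 8 lines: uzllq uqyt fvu mnb ijvyd agflk gff uzy
Hunk 7: at line 3 remove [mnb,ijvyd] add [hhv] -> 7 lines: uzllq uqyt fvu hhv agflk gff uzy

Answer: uzllq
uqyt
fvu
hhv
agflk
gff
uzy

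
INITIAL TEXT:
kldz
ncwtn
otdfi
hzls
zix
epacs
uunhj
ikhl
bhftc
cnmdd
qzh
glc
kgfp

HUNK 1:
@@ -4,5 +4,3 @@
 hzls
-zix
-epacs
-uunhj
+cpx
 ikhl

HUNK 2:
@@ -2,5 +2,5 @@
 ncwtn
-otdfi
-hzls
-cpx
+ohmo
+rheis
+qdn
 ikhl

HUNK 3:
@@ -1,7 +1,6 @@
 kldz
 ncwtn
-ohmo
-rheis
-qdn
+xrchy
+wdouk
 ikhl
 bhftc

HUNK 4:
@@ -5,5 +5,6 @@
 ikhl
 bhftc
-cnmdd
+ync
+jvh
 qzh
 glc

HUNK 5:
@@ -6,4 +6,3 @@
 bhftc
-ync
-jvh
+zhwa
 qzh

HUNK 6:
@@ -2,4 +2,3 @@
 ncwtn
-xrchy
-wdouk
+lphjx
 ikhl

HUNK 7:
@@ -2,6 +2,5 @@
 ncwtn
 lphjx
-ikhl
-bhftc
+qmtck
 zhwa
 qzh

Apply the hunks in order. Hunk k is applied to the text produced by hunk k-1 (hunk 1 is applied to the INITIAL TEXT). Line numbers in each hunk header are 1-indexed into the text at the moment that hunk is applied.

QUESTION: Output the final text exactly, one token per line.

Hunk 1: at line 4 remove [zix,epacs,uunhj] add [cpx] -> 11 lines: kldz ncwtn otdfi hzls cpx ikhl bhftc cnmdd qzh glc kgfp
Hunk 2: at line 2 remove [otdfi,hzls,cpx] add [ohmo,rheis,qdn] -> 11 lines: kldz ncwtn ohmo rheis qdn ikhl bhftc cnmdd qzh glc kgfp
Hunk 3: at line 1 remove [ohmo,rheis,qdn] add [xrchy,wdouk] -> 10 lines: kldz ncwtn xrchy wdouk ikhl bhftc cnmdd qzh glc kgfp
Hunk 4: at line 5 remove [cnmdd] add [ync,jvh] -> 11 lines: kldz ncwtn xrchy wdouk ikhl bhftc ync jvh qzh glc kgfp
Hunk 5: at line 6 remove [ync,jvh] add [zhwa] -> 10 lines: kldz ncwtn xrchy wdouk ikhl bhftc zhwa qzh glc kgfp
Hunk 6: at line 2 remove [xrchy,wdouk] add [lphjx] -> 9 lines: kldz ncwtn lphjx ikhl bhftc zhwa qzh glc kgfp
Hunk 7: at line 2 remove [ikhl,bhftc] add [qmtck] -> 8 lines: kldz ncwtn lphjx qmtck zhwa qzh glc kgfp

Answer: kldz
ncwtn
lphjx
qmtck
zhwa
qzh
glc
kgfp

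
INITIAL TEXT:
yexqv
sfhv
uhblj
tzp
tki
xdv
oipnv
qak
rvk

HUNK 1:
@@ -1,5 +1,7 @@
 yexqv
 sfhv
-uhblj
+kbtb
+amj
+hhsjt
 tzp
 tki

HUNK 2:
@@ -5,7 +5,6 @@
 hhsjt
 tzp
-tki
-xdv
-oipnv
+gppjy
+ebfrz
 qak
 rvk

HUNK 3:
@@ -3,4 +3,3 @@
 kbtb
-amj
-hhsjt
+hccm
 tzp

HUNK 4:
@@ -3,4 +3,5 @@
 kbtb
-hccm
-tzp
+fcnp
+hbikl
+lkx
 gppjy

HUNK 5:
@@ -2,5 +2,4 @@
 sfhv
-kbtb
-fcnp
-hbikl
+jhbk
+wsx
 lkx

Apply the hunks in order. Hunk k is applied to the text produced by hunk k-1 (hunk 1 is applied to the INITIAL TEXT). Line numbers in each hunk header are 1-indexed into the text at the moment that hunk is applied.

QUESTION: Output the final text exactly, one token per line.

Hunk 1: at line 1 remove [uhblj] add [kbtb,amj,hhsjt] -> 11 lines: yexqv sfhv kbtb amj hhsjt tzp tki xdv oipnv qak rvk
Hunk 2: at line 5 remove [tki,xdv,oipnv] add [gppjy,ebfrz] -> 10 lines: yexqv sfhv kbtb amj hhsjt tzp gppjy ebfrz qak rvk
Hunk 3: at line 3 remove [amj,hhsjt] add [hccm] -> 9 lines: yexqv sfhv kbtb hccm tzp gppjy ebfrz qak rvk
Hunk 4: at line 3 remove [hccm,tzp] add [fcnp,hbikl,lkx] -> 10 lines: yexqv sfhv kbtb fcnp hbikl lkx gppjy ebfrz qak rvk
Hunk 5: at line 2 remove [kbtb,fcnp,hbikl] add [jhbk,wsx] -> 9 lines: yexqv sfhv jhbk wsx lkx gppjy ebfrz qak rvk

Answer: yexqv
sfhv
jhbk
wsx
lkx
gppjy
ebfrz
qak
rvk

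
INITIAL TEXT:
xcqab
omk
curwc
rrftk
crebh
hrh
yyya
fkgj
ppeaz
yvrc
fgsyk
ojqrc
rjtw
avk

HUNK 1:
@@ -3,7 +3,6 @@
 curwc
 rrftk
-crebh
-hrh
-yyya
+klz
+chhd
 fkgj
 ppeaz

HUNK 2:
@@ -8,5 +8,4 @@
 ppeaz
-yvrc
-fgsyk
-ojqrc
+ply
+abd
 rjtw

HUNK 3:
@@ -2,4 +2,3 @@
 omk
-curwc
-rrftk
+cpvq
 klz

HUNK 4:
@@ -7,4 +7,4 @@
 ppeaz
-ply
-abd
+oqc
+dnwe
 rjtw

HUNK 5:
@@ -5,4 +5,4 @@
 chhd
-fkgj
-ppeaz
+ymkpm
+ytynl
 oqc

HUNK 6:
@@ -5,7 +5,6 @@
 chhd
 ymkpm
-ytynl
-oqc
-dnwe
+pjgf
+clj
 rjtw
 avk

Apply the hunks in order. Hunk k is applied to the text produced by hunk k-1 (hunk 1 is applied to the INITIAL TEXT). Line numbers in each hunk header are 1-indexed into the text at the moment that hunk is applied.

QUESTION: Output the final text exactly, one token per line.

Hunk 1: at line 3 remove [crebh,hrh,yyya] add [klz,chhd] -> 13 lines: xcqab omk curwc rrftk klz chhd fkgj ppeaz yvrc fgsyk ojqrc rjtw avk
Hunk 2: at line 8 remove [yvrc,fgsyk,ojqrc] add [ply,abd] -> 12 lines: xcqab omk curwc rrftk klz chhd fkgj ppeaz ply abd rjtw avk
Hunk 3: at line 2 remove [curwc,rrftk] add [cpvq] -> 11 lines: xcqab omk cpvq klz chhd fkgj ppeaz ply abd rjtw avk
Hunk 4: at line 7 remove [ply,abd] add [oqc,dnwe] -> 11 lines: xcqab omk cpvq klz chhd fkgj ppeaz oqc dnwe rjtw avk
Hunk 5: at line 5 remove [fkgj,ppeaz] add [ymkpm,ytynl] -> 11 lines: xcqab omk cpvq klz chhd ymkpm ytynl oqc dnwe rjtw avk
Hunk 6: at line 5 remove [ytynl,oqc,dnwe] add [pjgf,clj] -> 10 lines: xcqab omk cpvq klz chhd ymkpm pjgf clj rjtw avk

Answer: xcqab
omk
cpvq
klz
chhd
ymkpm
pjgf
clj
rjtw
avk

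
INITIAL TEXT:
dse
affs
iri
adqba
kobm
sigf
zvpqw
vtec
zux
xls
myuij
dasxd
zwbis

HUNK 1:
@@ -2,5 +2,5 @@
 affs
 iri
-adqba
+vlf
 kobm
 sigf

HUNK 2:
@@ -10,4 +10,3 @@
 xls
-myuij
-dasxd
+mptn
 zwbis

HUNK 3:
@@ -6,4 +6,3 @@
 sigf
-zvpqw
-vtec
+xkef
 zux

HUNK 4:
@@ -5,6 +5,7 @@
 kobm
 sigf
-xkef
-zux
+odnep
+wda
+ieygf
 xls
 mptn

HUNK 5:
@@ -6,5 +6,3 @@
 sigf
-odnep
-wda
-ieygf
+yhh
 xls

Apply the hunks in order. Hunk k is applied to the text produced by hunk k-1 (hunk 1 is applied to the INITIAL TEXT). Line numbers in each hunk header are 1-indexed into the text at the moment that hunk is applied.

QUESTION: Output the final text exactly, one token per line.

Hunk 1: at line 2 remove [adqba] add [vlf] -> 13 lines: dse affs iri vlf kobm sigf zvpqw vtec zux xls myuij dasxd zwbis
Hunk 2: at line 10 remove [myuij,dasxd] add [mptn] -> 12 lines: dse affs iri vlf kobm sigf zvpqw vtec zux xls mptn zwbis
Hunk 3: at line 6 remove [zvpqw,vtec] add [xkef] -> 11 lines: dse affs iri vlf kobm sigf xkef zux xls mptn zwbis
Hunk 4: at line 5 remove [xkef,zux] add [odnep,wda,ieygf] -> 12 lines: dse affs iri vlf kobm sigf odnep wda ieygf xls mptn zwbis
Hunk 5: at line 6 remove [odnep,wda,ieygf] add [yhh] -> 10 lines: dse affs iri vlf kobm sigf yhh xls mptn zwbis

Answer: dse
affs
iri
vlf
kobm
sigf
yhh
xls
mptn
zwbis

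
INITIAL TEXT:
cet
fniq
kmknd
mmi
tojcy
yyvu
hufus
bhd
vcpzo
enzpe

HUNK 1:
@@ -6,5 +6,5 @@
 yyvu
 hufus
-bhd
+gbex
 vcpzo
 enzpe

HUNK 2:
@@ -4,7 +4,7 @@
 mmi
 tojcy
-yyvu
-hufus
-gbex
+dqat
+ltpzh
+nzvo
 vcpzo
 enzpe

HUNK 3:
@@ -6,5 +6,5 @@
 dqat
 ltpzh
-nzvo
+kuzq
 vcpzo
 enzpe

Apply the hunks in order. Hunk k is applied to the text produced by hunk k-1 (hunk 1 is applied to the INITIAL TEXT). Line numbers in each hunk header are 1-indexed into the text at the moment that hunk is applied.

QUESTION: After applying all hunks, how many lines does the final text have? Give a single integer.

Answer: 10

Derivation:
Hunk 1: at line 6 remove [bhd] add [gbex] -> 10 lines: cet fniq kmknd mmi tojcy yyvu hufus gbex vcpzo enzpe
Hunk 2: at line 4 remove [yyvu,hufus,gbex] add [dqat,ltpzh,nzvo] -> 10 lines: cet fniq kmknd mmi tojcy dqat ltpzh nzvo vcpzo enzpe
Hunk 3: at line 6 remove [nzvo] add [kuzq] -> 10 lines: cet fniq kmknd mmi tojcy dqat ltpzh kuzq vcpzo enzpe
Final line count: 10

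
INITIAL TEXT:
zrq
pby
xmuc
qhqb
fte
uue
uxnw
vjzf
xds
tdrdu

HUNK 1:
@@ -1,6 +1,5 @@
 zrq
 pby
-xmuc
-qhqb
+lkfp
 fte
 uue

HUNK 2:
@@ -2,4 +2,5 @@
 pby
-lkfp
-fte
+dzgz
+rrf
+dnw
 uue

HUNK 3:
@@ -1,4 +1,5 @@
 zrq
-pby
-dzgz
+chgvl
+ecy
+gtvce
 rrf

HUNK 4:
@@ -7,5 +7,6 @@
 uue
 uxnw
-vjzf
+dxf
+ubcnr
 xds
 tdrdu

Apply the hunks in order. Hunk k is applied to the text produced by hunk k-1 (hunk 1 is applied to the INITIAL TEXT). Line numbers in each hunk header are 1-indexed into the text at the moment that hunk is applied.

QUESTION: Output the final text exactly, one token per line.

Hunk 1: at line 1 remove [xmuc,qhqb] add [lkfp] -> 9 lines: zrq pby lkfp fte uue uxnw vjzf xds tdrdu
Hunk 2: at line 2 remove [lkfp,fte] add [dzgz,rrf,dnw] -> 10 lines: zrq pby dzgz rrf dnw uue uxnw vjzf xds tdrdu
Hunk 3: at line 1 remove [pby,dzgz] add [chgvl,ecy,gtvce] -> 11 lines: zrq chgvl ecy gtvce rrf dnw uue uxnw vjzf xds tdrdu
Hunk 4: at line 7 remove [vjzf] add [dxf,ubcnr] -> 12 lines: zrq chgvl ecy gtvce rrf dnw uue uxnw dxf ubcnr xds tdrdu

Answer: zrq
chgvl
ecy
gtvce
rrf
dnw
uue
uxnw
dxf
ubcnr
xds
tdrdu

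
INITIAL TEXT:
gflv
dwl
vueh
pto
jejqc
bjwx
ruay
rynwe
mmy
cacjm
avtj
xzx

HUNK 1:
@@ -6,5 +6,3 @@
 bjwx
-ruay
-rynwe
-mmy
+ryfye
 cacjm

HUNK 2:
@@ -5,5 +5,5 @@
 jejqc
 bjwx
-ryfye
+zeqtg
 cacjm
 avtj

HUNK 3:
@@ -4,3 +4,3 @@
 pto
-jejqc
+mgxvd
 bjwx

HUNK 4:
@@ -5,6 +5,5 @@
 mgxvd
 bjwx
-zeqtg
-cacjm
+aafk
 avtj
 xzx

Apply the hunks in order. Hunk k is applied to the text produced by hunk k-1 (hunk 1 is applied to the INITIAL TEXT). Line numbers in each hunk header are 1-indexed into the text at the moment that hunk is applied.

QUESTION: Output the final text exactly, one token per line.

Answer: gflv
dwl
vueh
pto
mgxvd
bjwx
aafk
avtj
xzx

Derivation:
Hunk 1: at line 6 remove [ruay,rynwe,mmy] add [ryfye] -> 10 lines: gflv dwl vueh pto jejqc bjwx ryfye cacjm avtj xzx
Hunk 2: at line 5 remove [ryfye] add [zeqtg] -> 10 lines: gflv dwl vueh pto jejqc bjwx zeqtg cacjm avtj xzx
Hunk 3: at line 4 remove [jejqc] add [mgxvd] -> 10 lines: gflv dwl vueh pto mgxvd bjwx zeqtg cacjm avtj xzx
Hunk 4: at line 5 remove [zeqtg,cacjm] add [aafk] -> 9 lines: gflv dwl vueh pto mgxvd bjwx aafk avtj xzx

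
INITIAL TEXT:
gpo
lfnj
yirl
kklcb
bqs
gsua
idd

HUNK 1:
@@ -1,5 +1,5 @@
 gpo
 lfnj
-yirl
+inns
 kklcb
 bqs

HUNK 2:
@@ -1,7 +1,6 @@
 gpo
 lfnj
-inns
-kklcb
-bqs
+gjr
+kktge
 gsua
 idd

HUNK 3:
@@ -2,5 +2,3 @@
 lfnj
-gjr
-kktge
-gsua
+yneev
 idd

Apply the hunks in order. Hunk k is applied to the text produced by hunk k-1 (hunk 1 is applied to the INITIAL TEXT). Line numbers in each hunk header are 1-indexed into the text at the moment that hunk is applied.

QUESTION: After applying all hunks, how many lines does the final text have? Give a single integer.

Hunk 1: at line 1 remove [yirl] add [inns] -> 7 lines: gpo lfnj inns kklcb bqs gsua idd
Hunk 2: at line 1 remove [inns,kklcb,bqs] add [gjr,kktge] -> 6 lines: gpo lfnj gjr kktge gsua idd
Hunk 3: at line 2 remove [gjr,kktge,gsua] add [yneev] -> 4 lines: gpo lfnj yneev idd
Final line count: 4

Answer: 4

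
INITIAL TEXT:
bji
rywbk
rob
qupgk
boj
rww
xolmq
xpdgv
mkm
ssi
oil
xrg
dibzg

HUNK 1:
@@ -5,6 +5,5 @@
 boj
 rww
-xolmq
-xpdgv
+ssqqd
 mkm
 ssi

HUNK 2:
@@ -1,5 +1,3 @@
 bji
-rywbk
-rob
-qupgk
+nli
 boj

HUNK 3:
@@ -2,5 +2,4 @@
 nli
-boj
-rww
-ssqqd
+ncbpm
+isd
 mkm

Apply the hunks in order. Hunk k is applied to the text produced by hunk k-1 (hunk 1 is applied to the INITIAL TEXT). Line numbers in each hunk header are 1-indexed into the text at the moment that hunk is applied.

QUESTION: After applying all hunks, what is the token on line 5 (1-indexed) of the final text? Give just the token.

Hunk 1: at line 5 remove [xolmq,xpdgv] add [ssqqd] -> 12 lines: bji rywbk rob qupgk boj rww ssqqd mkm ssi oil xrg dibzg
Hunk 2: at line 1 remove [rywbk,rob,qupgk] add [nli] -> 10 lines: bji nli boj rww ssqqd mkm ssi oil xrg dibzg
Hunk 3: at line 2 remove [boj,rww,ssqqd] add [ncbpm,isd] -> 9 lines: bji nli ncbpm isd mkm ssi oil xrg dibzg
Final line 5: mkm

Answer: mkm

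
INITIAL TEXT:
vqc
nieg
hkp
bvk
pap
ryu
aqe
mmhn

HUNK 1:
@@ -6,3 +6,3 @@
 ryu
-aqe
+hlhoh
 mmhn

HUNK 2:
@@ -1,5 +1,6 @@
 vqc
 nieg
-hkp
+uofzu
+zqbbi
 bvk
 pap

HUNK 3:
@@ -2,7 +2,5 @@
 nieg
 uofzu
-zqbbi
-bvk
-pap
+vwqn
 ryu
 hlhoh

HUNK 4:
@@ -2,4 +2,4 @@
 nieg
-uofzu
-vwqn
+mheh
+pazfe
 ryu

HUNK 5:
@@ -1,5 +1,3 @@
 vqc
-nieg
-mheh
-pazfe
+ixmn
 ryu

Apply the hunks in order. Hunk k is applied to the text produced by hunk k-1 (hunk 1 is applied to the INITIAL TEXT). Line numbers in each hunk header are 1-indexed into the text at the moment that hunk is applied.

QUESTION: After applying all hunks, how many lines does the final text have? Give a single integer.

Answer: 5

Derivation:
Hunk 1: at line 6 remove [aqe] add [hlhoh] -> 8 lines: vqc nieg hkp bvk pap ryu hlhoh mmhn
Hunk 2: at line 1 remove [hkp] add [uofzu,zqbbi] -> 9 lines: vqc nieg uofzu zqbbi bvk pap ryu hlhoh mmhn
Hunk 3: at line 2 remove [zqbbi,bvk,pap] add [vwqn] -> 7 lines: vqc nieg uofzu vwqn ryu hlhoh mmhn
Hunk 4: at line 2 remove [uofzu,vwqn] add [mheh,pazfe] -> 7 lines: vqc nieg mheh pazfe ryu hlhoh mmhn
Hunk 5: at line 1 remove [nieg,mheh,pazfe] add [ixmn] -> 5 lines: vqc ixmn ryu hlhoh mmhn
Final line count: 5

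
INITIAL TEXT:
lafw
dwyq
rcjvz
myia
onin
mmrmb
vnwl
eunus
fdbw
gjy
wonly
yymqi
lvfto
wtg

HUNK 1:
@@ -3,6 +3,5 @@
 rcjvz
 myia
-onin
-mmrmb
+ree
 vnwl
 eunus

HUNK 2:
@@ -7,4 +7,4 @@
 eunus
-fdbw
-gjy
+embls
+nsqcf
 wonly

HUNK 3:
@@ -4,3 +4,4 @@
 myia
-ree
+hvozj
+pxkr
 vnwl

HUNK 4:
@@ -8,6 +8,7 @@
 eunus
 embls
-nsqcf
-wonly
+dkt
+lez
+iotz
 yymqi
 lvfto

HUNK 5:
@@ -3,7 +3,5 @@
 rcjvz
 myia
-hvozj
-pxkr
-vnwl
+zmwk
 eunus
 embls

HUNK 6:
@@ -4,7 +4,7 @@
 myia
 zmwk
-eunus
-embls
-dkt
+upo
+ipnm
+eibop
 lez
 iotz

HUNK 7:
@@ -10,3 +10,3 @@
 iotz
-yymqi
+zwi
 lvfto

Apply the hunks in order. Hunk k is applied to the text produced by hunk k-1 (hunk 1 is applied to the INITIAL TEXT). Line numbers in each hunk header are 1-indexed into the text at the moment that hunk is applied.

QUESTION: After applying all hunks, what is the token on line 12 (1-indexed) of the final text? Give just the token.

Answer: lvfto

Derivation:
Hunk 1: at line 3 remove [onin,mmrmb] add [ree] -> 13 lines: lafw dwyq rcjvz myia ree vnwl eunus fdbw gjy wonly yymqi lvfto wtg
Hunk 2: at line 7 remove [fdbw,gjy] add [embls,nsqcf] -> 13 lines: lafw dwyq rcjvz myia ree vnwl eunus embls nsqcf wonly yymqi lvfto wtg
Hunk 3: at line 4 remove [ree] add [hvozj,pxkr] -> 14 lines: lafw dwyq rcjvz myia hvozj pxkr vnwl eunus embls nsqcf wonly yymqi lvfto wtg
Hunk 4: at line 8 remove [nsqcf,wonly] add [dkt,lez,iotz] -> 15 lines: lafw dwyq rcjvz myia hvozj pxkr vnwl eunus embls dkt lez iotz yymqi lvfto wtg
Hunk 5: at line 3 remove [hvozj,pxkr,vnwl] add [zmwk] -> 13 lines: lafw dwyq rcjvz myia zmwk eunus embls dkt lez iotz yymqi lvfto wtg
Hunk 6: at line 4 remove [eunus,embls,dkt] add [upo,ipnm,eibop] -> 13 lines: lafw dwyq rcjvz myia zmwk upo ipnm eibop lez iotz yymqi lvfto wtg
Hunk 7: at line 10 remove [yymqi] add [zwi] -> 13 lines: lafw dwyq rcjvz myia zmwk upo ipnm eibop lez iotz zwi lvfto wtg
Final line 12: lvfto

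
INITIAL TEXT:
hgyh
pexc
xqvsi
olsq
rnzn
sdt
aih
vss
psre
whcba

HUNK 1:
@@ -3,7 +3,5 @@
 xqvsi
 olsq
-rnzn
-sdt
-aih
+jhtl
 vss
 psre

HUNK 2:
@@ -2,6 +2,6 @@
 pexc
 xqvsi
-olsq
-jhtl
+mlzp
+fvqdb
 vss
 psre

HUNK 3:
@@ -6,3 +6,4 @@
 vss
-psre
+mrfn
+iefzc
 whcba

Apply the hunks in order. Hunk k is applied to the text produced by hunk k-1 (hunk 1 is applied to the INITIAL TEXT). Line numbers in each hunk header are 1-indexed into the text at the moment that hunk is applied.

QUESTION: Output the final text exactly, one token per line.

Hunk 1: at line 3 remove [rnzn,sdt,aih] add [jhtl] -> 8 lines: hgyh pexc xqvsi olsq jhtl vss psre whcba
Hunk 2: at line 2 remove [olsq,jhtl] add [mlzp,fvqdb] -> 8 lines: hgyh pexc xqvsi mlzp fvqdb vss psre whcba
Hunk 3: at line 6 remove [psre] add [mrfn,iefzc] -> 9 lines: hgyh pexc xqvsi mlzp fvqdb vss mrfn iefzc whcba

Answer: hgyh
pexc
xqvsi
mlzp
fvqdb
vss
mrfn
iefzc
whcba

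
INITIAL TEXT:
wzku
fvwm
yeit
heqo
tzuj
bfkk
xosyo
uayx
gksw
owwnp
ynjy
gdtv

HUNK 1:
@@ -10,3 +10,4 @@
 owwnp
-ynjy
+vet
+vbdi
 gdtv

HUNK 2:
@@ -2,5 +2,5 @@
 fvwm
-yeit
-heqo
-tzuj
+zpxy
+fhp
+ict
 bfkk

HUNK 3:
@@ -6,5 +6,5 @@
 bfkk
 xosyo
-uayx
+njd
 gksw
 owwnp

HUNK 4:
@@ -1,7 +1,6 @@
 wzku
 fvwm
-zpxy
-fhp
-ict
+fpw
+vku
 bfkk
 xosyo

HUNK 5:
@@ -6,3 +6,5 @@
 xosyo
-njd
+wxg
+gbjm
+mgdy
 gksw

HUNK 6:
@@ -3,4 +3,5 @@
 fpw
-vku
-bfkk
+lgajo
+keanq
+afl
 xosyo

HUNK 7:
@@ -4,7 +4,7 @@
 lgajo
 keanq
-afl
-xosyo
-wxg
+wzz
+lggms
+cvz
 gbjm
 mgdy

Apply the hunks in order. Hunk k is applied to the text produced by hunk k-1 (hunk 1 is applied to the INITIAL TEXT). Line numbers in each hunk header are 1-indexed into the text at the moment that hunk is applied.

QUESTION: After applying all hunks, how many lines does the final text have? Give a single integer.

Answer: 15

Derivation:
Hunk 1: at line 10 remove [ynjy] add [vet,vbdi] -> 13 lines: wzku fvwm yeit heqo tzuj bfkk xosyo uayx gksw owwnp vet vbdi gdtv
Hunk 2: at line 2 remove [yeit,heqo,tzuj] add [zpxy,fhp,ict] -> 13 lines: wzku fvwm zpxy fhp ict bfkk xosyo uayx gksw owwnp vet vbdi gdtv
Hunk 3: at line 6 remove [uayx] add [njd] -> 13 lines: wzku fvwm zpxy fhp ict bfkk xosyo njd gksw owwnp vet vbdi gdtv
Hunk 4: at line 1 remove [zpxy,fhp,ict] add [fpw,vku] -> 12 lines: wzku fvwm fpw vku bfkk xosyo njd gksw owwnp vet vbdi gdtv
Hunk 5: at line 6 remove [njd] add [wxg,gbjm,mgdy] -> 14 lines: wzku fvwm fpw vku bfkk xosyo wxg gbjm mgdy gksw owwnp vet vbdi gdtv
Hunk 6: at line 3 remove [vku,bfkk] add [lgajo,keanq,afl] -> 15 lines: wzku fvwm fpw lgajo keanq afl xosyo wxg gbjm mgdy gksw owwnp vet vbdi gdtv
Hunk 7: at line 4 remove [afl,xosyo,wxg] add [wzz,lggms,cvz] -> 15 lines: wzku fvwm fpw lgajo keanq wzz lggms cvz gbjm mgdy gksw owwnp vet vbdi gdtv
Final line count: 15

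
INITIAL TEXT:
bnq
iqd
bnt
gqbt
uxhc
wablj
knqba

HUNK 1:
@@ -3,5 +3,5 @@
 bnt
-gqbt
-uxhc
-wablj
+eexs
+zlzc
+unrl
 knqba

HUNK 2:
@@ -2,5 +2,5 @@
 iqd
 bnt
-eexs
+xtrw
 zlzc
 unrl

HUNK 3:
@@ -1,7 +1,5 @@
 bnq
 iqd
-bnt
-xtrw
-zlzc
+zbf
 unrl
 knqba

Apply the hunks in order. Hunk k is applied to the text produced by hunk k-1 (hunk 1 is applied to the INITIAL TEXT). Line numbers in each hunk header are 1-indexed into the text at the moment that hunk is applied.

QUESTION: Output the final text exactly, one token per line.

Hunk 1: at line 3 remove [gqbt,uxhc,wablj] add [eexs,zlzc,unrl] -> 7 lines: bnq iqd bnt eexs zlzc unrl knqba
Hunk 2: at line 2 remove [eexs] add [xtrw] -> 7 lines: bnq iqd bnt xtrw zlzc unrl knqba
Hunk 3: at line 1 remove [bnt,xtrw,zlzc] add [zbf] -> 5 lines: bnq iqd zbf unrl knqba

Answer: bnq
iqd
zbf
unrl
knqba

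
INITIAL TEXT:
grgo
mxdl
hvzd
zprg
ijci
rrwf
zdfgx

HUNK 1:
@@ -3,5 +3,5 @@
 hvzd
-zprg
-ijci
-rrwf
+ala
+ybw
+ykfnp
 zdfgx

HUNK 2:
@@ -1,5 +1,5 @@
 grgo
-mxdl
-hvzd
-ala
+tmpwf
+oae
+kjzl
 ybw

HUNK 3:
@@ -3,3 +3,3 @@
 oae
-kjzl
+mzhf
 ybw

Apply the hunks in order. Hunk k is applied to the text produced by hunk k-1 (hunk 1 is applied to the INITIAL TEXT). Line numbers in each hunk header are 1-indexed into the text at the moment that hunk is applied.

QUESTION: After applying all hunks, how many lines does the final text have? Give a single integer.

Answer: 7

Derivation:
Hunk 1: at line 3 remove [zprg,ijci,rrwf] add [ala,ybw,ykfnp] -> 7 lines: grgo mxdl hvzd ala ybw ykfnp zdfgx
Hunk 2: at line 1 remove [mxdl,hvzd,ala] add [tmpwf,oae,kjzl] -> 7 lines: grgo tmpwf oae kjzl ybw ykfnp zdfgx
Hunk 3: at line 3 remove [kjzl] add [mzhf] -> 7 lines: grgo tmpwf oae mzhf ybw ykfnp zdfgx
Final line count: 7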